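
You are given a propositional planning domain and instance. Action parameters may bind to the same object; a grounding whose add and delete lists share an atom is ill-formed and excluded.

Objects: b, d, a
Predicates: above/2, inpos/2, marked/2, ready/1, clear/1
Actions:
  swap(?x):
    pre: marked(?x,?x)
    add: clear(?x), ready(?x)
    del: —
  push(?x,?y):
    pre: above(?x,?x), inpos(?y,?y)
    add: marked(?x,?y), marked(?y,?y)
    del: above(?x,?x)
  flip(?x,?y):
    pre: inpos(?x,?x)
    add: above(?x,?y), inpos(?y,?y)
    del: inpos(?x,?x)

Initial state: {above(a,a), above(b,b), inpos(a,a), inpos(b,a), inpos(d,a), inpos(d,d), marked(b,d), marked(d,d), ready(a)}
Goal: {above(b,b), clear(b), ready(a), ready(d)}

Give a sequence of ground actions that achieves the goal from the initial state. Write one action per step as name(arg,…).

swap(d); flip(d,b); push(a,b); swap(b)

1. swap(d)  →  {above(a,a), above(b,b), clear(d), inpos(a,a), inpos(b,a), inpos(d,a), inpos(d,d), marked(b,d), marked(d,d), ready(a), ready(d)}
2. flip(d,b)  →  {above(a,a), above(b,b), above(d,b), clear(d), inpos(a,a), inpos(b,a), inpos(b,b), inpos(d,a), marked(b,d), marked(d,d), ready(a), ready(d)}
3. push(a,b)  →  {above(b,b), above(d,b), clear(d), inpos(a,a), inpos(b,a), inpos(b,b), inpos(d,a), marked(a,b), marked(b,b), marked(b,d), marked(d,d), ready(a), ready(d)}
4. swap(b)  →  {above(b,b), above(d,b), clear(b), clear(d), inpos(a,a), inpos(b,a), inpos(b,b), inpos(d,a), marked(a,b), marked(b,b), marked(b,d), marked(d,d), ready(a), ready(b), ready(d)}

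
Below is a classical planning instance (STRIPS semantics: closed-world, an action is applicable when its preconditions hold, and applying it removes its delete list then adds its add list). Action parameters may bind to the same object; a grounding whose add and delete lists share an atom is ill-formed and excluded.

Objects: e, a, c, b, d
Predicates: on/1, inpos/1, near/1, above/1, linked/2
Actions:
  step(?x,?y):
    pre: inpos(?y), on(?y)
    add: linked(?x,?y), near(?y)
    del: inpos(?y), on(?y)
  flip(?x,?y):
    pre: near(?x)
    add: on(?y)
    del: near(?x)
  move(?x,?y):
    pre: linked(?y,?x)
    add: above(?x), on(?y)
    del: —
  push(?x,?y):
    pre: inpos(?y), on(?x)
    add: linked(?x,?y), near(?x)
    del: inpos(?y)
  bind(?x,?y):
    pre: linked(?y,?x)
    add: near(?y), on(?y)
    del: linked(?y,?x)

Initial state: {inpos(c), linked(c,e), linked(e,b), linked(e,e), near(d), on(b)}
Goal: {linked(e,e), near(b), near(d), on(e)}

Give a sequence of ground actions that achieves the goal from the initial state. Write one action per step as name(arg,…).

move(e,e); push(b,c)

1. move(e,e)  →  {above(e), inpos(c), linked(c,e), linked(e,b), linked(e,e), near(d), on(b), on(e)}
2. push(b,c)  →  {above(e), linked(b,c), linked(c,e), linked(e,b), linked(e,e), near(b), near(d), on(b), on(e)}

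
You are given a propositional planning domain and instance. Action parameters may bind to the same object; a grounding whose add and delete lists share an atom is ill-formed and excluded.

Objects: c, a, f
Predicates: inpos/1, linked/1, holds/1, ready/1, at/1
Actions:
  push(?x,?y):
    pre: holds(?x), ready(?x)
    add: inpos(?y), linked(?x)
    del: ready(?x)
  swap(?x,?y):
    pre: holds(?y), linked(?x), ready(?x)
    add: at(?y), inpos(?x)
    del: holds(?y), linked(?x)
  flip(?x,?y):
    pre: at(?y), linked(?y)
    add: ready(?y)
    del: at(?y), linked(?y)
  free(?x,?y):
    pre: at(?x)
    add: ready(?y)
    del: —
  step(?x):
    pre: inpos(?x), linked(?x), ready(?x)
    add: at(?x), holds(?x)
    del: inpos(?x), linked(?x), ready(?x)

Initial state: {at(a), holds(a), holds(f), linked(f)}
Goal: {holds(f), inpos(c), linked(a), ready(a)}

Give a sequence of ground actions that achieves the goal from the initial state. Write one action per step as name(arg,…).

free(a,a); push(a,c); free(a,a)

1. free(a,a)  →  {at(a), holds(a), holds(f), linked(f), ready(a)}
2. push(a,c)  →  {at(a), holds(a), holds(f), inpos(c), linked(a), linked(f)}
3. free(a,a)  →  {at(a), holds(a), holds(f), inpos(c), linked(a), linked(f), ready(a)}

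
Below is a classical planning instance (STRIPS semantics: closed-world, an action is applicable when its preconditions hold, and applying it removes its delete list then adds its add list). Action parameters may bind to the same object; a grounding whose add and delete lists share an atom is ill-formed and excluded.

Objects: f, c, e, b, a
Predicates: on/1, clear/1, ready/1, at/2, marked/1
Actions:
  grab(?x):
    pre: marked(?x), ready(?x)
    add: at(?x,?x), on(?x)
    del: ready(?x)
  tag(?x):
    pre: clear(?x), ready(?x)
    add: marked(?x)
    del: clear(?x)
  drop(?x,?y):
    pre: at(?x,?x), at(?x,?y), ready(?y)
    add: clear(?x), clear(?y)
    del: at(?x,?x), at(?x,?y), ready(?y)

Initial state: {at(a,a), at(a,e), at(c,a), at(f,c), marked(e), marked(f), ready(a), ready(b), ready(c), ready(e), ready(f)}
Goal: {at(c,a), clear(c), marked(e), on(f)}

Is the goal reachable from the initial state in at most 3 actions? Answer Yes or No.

Yes

1. grab(f)  →  {at(a,a), at(a,e), at(c,a), at(f,c), at(f,f), marked(e), marked(f), on(f), ready(a), ready(b), ready(c), ready(e)}
2. drop(f,c)  →  {at(a,a), at(a,e), at(c,a), clear(c), clear(f), marked(e), marked(f), on(f), ready(a), ready(b), ready(e)}
optimal plan length = 2; 2 ≤ 3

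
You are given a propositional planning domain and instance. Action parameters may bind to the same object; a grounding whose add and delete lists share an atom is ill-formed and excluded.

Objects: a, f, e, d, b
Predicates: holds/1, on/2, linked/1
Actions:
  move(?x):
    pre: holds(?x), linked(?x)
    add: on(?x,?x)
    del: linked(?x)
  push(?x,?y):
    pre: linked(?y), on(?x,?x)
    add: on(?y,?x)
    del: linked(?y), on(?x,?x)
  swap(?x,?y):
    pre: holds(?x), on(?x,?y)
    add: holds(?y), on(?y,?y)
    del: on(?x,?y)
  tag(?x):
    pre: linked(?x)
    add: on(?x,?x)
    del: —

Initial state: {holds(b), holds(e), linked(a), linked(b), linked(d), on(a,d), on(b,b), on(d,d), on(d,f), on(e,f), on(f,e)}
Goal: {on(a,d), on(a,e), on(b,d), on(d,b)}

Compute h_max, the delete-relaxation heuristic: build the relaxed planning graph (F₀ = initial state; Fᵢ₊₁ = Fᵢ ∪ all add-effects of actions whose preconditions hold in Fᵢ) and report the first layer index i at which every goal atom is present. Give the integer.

F0 = init (11 atoms)
F1 = F0 ∪ {holds(f), on(a,a), on(a,b), on(b,d), on(d,b), on(f,f)}  (17 atoms)
F2 = F1 ∪ {holds(d), on(a,f), on(b,a), on(b,f), on(d,a), on(e,e)}  (23 atoms)
F3 = F2 ∪ {holds(a), on(a,e), on(b,e), on(d,e)}  (27 atoms)
goal ⊆ F3  ⇒  h_max = 3

3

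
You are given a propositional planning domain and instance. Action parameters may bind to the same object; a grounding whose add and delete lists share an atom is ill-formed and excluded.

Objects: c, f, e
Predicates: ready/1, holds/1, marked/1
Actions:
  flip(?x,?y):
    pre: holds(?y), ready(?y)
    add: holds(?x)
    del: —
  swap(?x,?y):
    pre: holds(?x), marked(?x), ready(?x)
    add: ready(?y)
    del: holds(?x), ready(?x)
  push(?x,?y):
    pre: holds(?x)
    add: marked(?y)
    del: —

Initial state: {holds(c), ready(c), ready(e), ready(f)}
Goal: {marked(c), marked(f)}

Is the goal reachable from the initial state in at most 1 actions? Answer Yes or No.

No

1. push(c,c)  →  {holds(c), marked(c), ready(c), ready(e), ready(f)}
2. push(c,f)  →  {holds(c), marked(c), marked(f), ready(c), ready(e), ready(f)}
optimal plan length = 2; 2 > 1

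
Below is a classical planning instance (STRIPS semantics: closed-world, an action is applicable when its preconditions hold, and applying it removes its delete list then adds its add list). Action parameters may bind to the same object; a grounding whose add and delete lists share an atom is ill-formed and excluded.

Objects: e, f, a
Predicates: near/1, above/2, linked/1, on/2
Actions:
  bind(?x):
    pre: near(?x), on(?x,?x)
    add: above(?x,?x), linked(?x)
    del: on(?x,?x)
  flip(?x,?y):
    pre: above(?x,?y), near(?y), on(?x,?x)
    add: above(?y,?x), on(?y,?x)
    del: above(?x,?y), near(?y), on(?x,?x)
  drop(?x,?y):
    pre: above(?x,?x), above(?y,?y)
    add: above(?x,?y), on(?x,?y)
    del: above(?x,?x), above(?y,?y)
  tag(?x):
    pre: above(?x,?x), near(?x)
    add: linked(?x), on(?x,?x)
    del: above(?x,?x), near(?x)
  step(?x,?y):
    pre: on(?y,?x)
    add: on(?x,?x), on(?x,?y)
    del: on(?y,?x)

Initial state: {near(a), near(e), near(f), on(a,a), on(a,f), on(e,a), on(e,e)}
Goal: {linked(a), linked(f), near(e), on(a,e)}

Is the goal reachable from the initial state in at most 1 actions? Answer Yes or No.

No

1. bind(a)  →  {above(a,a), linked(a), near(a), near(e), near(f), on(a,f), on(e,a), on(e,e)}
2. step(f,a)  →  {above(a,a), linked(a), near(a), near(e), near(f), on(e,a), on(e,e), on(f,a), on(f,f)}
3. bind(f)  →  {above(a,a), above(f,f), linked(a), linked(f), near(a), near(e), near(f), on(e,a), on(e,e), on(f,a)}
4. step(a,e)  →  {above(a,a), above(f,f), linked(a), linked(f), near(a), near(e), near(f), on(a,a), on(a,e), on(e,e), on(f,a)}
optimal plan length = 4; 4 > 1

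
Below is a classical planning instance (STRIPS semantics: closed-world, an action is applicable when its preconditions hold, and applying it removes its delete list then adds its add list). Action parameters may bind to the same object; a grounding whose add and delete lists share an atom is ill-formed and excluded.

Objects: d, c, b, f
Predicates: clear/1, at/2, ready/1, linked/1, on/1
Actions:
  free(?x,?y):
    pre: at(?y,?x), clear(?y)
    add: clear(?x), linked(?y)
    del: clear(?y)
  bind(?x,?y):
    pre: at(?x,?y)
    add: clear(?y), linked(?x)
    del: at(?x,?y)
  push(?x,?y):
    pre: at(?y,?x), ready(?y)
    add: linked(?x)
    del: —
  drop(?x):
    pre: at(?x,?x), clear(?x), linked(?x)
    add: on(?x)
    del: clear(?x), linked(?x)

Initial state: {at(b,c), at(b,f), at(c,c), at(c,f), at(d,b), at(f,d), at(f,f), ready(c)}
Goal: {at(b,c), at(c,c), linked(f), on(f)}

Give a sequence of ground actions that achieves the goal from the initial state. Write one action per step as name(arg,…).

bind(c,f); bind(f,d); drop(f); bind(f,f)

1. bind(c,f)  →  {at(b,c), at(b,f), at(c,c), at(d,b), at(f,d), at(f,f), clear(f), linked(c), ready(c)}
2. bind(f,d)  →  {at(b,c), at(b,f), at(c,c), at(d,b), at(f,f), clear(d), clear(f), linked(c), linked(f), ready(c)}
3. drop(f)  →  {at(b,c), at(b,f), at(c,c), at(d,b), at(f,f), clear(d), linked(c), on(f), ready(c)}
4. bind(f,f)  →  {at(b,c), at(b,f), at(c,c), at(d,b), clear(d), clear(f), linked(c), linked(f), on(f), ready(c)}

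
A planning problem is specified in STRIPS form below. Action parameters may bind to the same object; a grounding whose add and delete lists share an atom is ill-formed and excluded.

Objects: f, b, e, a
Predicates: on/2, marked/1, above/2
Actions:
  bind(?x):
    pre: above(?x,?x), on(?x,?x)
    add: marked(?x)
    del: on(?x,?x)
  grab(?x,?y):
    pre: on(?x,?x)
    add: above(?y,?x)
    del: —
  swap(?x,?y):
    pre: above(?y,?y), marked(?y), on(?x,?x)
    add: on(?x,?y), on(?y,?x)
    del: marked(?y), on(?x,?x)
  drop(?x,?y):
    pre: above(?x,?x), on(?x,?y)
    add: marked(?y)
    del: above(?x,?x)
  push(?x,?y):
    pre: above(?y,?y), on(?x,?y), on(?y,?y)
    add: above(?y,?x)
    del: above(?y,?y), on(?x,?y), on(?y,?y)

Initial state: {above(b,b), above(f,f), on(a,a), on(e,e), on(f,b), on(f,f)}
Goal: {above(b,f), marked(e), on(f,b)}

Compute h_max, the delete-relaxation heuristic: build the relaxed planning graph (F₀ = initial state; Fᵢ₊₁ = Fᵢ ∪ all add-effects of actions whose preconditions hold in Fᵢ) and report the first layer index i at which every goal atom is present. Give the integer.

F0 = init (6 atoms)
F1 = F0 ∪ {above(a,a), above(a,e), above(a,f), above(b,a), above(b,e), above(b,f), above(e,a), above(e,e), above(e,f), above(f,a), above(f,e), marked(b), marked(f)}  (19 atoms)
F2 = F1 ∪ {marked(a), marked(e), on(a,b), on(a,f), on(b,a), on(b,e), on(b,f), on(e,b), on(e,f), on(f,a), on(f,e)}  (30 atoms)
goal ⊆ F2  ⇒  h_max = 2

2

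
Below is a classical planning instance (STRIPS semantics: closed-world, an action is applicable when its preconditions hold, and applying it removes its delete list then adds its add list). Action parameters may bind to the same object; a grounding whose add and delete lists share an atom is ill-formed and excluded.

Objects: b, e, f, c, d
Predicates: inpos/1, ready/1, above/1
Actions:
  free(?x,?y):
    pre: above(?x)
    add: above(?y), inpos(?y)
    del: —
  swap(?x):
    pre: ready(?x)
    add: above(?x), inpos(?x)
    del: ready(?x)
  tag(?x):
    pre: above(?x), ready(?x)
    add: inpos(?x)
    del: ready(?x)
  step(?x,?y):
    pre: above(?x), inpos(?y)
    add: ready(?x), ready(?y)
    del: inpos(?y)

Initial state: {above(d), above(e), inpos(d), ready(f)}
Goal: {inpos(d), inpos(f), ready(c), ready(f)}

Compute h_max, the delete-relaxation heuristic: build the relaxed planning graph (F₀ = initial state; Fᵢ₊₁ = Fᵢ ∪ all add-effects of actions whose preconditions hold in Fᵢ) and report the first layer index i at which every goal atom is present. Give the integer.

F0 = init (4 atoms)
F1 = F0 ∪ {above(b), above(c), above(f), inpos(b), inpos(c), inpos(e), inpos(f), ready(d), ready(e)}  (13 atoms)
F2 = F1 ∪ {ready(b), ready(c)}  (15 atoms)
goal ⊆ F2  ⇒  h_max = 2

2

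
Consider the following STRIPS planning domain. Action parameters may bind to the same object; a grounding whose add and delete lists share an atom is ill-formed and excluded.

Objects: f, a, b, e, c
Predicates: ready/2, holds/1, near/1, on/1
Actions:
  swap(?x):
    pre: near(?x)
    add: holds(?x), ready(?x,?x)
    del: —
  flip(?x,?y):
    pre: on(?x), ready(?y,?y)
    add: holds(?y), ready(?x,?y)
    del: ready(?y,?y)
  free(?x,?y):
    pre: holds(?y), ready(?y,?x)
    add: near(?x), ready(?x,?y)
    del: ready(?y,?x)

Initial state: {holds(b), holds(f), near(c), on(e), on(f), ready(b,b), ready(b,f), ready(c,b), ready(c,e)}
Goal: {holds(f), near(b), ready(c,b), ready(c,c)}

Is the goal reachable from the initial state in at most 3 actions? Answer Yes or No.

Yes

1. swap(c)  →  {holds(b), holds(c), holds(f), near(c), on(e), on(f), ready(b,b), ready(b,f), ready(c,b), ready(c,c), ready(c,e)}
2. flip(f,b)  →  {holds(b), holds(c), holds(f), near(c), on(e), on(f), ready(b,f), ready(c,b), ready(c,c), ready(c,e), ready(f,b)}
3. free(b,f)  →  {holds(b), holds(c), holds(f), near(b), near(c), on(e), on(f), ready(b,f), ready(c,b), ready(c,c), ready(c,e)}
optimal plan length = 3; 3 ≤ 3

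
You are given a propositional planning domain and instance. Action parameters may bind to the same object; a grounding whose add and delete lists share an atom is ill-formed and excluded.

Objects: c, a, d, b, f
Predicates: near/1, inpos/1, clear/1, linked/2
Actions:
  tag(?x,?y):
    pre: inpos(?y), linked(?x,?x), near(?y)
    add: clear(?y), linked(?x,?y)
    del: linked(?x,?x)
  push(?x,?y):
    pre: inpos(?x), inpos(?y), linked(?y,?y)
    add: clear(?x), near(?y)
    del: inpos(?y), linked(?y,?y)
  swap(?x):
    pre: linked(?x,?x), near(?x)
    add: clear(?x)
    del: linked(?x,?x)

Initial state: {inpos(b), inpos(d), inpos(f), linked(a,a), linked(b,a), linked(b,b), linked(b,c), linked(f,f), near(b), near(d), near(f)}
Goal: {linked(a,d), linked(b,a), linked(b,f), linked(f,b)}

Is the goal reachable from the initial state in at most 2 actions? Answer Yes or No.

No

1. tag(a,d)  →  {clear(d), inpos(b), inpos(d), inpos(f), linked(a,d), linked(b,a), linked(b,b), linked(b,c), linked(f,f), near(b), near(d), near(f)}
2. tag(b,f)  →  {clear(d), clear(f), inpos(b), inpos(d), inpos(f), linked(a,d), linked(b,a), linked(b,c), linked(b,f), linked(f,f), near(b), near(d), near(f)}
3. tag(f,b)  →  {clear(b), clear(d), clear(f), inpos(b), inpos(d), inpos(f), linked(a,d), linked(b,a), linked(b,c), linked(b,f), linked(f,b), near(b), near(d), near(f)}
optimal plan length = 3; 3 > 2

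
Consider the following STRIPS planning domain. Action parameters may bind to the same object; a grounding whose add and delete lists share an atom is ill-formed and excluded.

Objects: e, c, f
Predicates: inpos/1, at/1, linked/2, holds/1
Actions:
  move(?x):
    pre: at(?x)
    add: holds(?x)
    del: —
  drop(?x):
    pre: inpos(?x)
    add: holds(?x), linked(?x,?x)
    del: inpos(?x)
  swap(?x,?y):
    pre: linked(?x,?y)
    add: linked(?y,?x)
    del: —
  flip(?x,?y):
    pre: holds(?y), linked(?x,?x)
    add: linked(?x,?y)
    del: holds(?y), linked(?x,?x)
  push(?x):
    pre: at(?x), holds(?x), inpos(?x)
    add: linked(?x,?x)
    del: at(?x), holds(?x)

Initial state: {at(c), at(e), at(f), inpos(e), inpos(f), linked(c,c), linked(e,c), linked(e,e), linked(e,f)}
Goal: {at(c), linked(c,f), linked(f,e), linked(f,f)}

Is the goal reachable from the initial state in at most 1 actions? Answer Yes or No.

No

1. drop(f)  →  {at(c), at(e), at(f), holds(f), inpos(e), linked(c,c), linked(e,c), linked(e,e), linked(e,f), linked(f,f)}
2. swap(e,f)  →  {at(c), at(e), at(f), holds(f), inpos(e), linked(c,c), linked(e,c), linked(e,e), linked(e,f), linked(f,e), linked(f,f)}
3. flip(c,f)  →  {at(c), at(e), at(f), inpos(e), linked(c,f), linked(e,c), linked(e,e), linked(e,f), linked(f,e), linked(f,f)}
optimal plan length = 3; 3 > 1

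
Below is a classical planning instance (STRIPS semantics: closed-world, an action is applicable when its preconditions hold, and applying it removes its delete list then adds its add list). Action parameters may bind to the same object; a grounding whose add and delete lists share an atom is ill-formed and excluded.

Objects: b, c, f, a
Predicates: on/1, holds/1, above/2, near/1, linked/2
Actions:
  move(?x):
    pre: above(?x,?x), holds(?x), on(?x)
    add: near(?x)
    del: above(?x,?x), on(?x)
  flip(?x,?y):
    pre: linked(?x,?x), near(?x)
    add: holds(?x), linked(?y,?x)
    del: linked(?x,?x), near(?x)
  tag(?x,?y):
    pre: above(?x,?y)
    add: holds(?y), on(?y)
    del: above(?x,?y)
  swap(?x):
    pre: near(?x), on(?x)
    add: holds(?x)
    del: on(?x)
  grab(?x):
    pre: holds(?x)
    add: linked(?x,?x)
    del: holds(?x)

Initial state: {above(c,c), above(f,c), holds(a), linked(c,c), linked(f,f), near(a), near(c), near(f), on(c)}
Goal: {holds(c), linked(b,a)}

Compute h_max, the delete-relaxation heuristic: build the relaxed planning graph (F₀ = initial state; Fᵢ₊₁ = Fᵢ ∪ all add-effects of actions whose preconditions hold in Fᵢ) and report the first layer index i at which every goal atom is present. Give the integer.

2

F0 = init (9 atoms)
F1 = F0 ∪ {holds(c), holds(f), linked(a,a), linked(a,c), linked(a,f), linked(b,c), linked(b,f), linked(c,f), linked(f,c)}  (18 atoms)
F2 = F1 ∪ {linked(b,a), linked(c,a), linked(f,a)}  (21 atoms)
goal ⊆ F2  ⇒  h_max = 2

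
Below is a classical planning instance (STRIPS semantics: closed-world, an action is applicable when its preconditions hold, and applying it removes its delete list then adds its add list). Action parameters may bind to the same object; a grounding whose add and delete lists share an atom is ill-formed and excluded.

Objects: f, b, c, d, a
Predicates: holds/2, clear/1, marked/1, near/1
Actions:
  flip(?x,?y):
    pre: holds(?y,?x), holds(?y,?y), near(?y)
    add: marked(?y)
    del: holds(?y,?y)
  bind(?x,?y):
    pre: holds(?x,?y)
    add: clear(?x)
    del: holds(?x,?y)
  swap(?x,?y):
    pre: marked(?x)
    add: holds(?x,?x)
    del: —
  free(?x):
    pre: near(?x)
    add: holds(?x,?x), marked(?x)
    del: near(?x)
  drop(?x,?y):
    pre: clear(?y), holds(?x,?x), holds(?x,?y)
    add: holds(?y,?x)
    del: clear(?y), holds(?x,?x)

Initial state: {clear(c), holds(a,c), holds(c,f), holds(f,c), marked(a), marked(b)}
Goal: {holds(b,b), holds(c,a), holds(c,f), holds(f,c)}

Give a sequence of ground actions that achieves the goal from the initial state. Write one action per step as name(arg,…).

1. swap(b,f)  →  {clear(c), holds(a,c), holds(b,b), holds(c,f), holds(f,c), marked(a), marked(b)}
2. swap(a,f)  →  {clear(c), holds(a,a), holds(a,c), holds(b,b), holds(c,f), holds(f,c), marked(a), marked(b)}
3. drop(a,c)  →  {holds(a,c), holds(b,b), holds(c,a), holds(c,f), holds(f,c), marked(a), marked(b)}

swap(b,f); swap(a,f); drop(a,c)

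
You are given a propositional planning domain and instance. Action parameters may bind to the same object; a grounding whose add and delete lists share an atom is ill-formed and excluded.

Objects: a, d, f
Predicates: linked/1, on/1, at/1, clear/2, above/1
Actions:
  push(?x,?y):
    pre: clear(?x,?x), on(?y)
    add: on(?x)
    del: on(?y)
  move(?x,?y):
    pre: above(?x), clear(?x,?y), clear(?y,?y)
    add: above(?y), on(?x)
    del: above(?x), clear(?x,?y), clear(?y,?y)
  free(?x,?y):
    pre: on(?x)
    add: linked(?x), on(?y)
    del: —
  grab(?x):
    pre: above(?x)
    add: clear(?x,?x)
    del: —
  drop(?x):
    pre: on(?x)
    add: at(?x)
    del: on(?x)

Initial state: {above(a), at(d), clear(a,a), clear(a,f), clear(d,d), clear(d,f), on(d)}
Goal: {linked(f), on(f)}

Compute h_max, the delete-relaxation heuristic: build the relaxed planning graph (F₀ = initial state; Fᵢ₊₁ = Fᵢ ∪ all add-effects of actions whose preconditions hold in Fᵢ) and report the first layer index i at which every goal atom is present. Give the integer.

2

F0 = init (7 atoms)
F1 = F0 ∪ {linked(d), on(a), on(f)}  (10 atoms)
F2 = F1 ∪ {at(a), at(f), linked(a), linked(f)}  (14 atoms)
goal ⊆ F2  ⇒  h_max = 2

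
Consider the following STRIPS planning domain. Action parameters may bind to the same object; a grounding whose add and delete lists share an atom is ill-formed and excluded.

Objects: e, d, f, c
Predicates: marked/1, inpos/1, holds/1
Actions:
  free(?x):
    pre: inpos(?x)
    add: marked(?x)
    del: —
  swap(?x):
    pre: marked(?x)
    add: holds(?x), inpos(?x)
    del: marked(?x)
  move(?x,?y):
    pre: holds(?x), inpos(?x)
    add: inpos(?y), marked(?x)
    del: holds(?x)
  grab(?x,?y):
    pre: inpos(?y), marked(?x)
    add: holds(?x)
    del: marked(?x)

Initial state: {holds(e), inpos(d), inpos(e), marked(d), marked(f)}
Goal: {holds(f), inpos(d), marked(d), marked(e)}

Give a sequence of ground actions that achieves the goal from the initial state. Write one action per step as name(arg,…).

free(e); swap(f)

1. free(e)  →  {holds(e), inpos(d), inpos(e), marked(d), marked(e), marked(f)}
2. swap(f)  →  {holds(e), holds(f), inpos(d), inpos(e), inpos(f), marked(d), marked(e)}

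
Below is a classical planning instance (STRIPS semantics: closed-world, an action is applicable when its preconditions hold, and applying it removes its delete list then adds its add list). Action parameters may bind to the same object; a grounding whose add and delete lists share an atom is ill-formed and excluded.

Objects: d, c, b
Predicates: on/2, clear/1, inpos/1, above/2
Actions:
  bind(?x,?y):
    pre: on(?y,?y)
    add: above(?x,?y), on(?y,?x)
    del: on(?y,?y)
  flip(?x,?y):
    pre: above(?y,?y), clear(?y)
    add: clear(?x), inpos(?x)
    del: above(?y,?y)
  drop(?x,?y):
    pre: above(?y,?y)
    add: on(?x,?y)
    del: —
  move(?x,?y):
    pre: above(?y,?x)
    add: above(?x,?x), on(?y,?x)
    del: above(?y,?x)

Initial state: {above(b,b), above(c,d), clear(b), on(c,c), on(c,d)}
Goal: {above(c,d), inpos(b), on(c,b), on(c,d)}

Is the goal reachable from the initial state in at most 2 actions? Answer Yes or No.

Yes

1. bind(b,c)  →  {above(b,b), above(b,c), above(c,d), clear(b), on(c,b), on(c,d)}
2. flip(b,b)  →  {above(b,c), above(c,d), clear(b), inpos(b), on(c,b), on(c,d)}
optimal plan length = 2; 2 ≤ 2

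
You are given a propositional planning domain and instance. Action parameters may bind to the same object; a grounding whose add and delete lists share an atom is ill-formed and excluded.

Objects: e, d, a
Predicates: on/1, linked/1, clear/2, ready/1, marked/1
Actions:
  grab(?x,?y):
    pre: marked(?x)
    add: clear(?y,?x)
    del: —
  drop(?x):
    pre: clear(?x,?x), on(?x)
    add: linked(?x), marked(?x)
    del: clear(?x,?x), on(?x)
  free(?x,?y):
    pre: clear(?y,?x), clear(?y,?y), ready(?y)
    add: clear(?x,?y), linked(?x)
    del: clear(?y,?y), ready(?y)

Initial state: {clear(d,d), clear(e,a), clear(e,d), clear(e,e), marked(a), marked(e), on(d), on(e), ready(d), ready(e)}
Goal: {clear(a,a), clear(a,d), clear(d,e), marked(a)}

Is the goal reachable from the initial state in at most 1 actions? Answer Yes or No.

1. grab(e,d)  →  {clear(d,d), clear(d,e), clear(e,a), clear(e,d), clear(e,e), marked(a), marked(e), on(d), on(e), ready(d), ready(e)}
2. grab(a,d)  →  {clear(d,a), clear(d,d), clear(d,e), clear(e,a), clear(e,d), clear(e,e), marked(a), marked(e), on(d), on(e), ready(d), ready(e)}
3. grab(a,a)  →  {clear(a,a), clear(d,a), clear(d,d), clear(d,e), clear(e,a), clear(e,d), clear(e,e), marked(a), marked(e), on(d), on(e), ready(d), ready(e)}
4. free(a,d)  →  {clear(a,a), clear(a,d), clear(d,a), clear(d,e), clear(e,a), clear(e,d), clear(e,e), linked(a), marked(a), marked(e), on(d), on(e), ready(e)}
optimal plan length = 4; 4 > 1

No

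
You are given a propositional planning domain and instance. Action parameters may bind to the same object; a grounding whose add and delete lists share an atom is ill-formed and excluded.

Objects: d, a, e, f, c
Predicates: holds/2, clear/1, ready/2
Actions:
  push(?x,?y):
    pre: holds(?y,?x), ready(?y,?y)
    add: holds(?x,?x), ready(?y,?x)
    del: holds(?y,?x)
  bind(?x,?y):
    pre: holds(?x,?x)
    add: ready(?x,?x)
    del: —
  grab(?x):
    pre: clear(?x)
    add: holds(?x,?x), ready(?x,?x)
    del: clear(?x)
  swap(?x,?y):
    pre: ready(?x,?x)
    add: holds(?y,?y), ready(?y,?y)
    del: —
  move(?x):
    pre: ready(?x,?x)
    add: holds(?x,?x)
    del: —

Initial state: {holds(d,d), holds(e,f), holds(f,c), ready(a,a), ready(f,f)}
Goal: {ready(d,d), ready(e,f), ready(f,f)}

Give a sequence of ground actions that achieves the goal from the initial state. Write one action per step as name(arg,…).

1. bind(d,d)  →  {holds(d,d), holds(e,f), holds(f,c), ready(a,a), ready(d,d), ready(f,f)}
2. swap(d,e)  →  {holds(d,d), holds(e,e), holds(e,f), holds(f,c), ready(a,a), ready(d,d), ready(e,e), ready(f,f)}
3. push(f,e)  →  {holds(d,d), holds(e,e), holds(f,c), holds(f,f), ready(a,a), ready(d,d), ready(e,e), ready(e,f), ready(f,f)}

bind(d,d); swap(d,e); push(f,e)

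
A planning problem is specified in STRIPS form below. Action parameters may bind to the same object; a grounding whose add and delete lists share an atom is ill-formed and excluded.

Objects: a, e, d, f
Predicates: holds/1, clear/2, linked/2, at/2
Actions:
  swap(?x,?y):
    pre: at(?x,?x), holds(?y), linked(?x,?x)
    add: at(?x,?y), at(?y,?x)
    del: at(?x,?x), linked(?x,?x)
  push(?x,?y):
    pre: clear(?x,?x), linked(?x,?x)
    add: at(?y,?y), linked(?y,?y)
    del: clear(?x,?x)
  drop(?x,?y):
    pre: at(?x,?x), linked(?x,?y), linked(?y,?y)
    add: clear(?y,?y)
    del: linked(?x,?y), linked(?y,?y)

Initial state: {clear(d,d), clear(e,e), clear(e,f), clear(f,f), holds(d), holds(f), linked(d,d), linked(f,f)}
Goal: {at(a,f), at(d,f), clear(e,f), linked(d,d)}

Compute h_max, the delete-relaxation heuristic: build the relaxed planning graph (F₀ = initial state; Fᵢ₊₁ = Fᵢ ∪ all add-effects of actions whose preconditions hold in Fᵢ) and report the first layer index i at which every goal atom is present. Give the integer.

F0 = init (8 atoms)
F1 = F0 ∪ {at(a,a), at(d,d), at(e,e), at(f,f), linked(a,a), linked(e,e)}  (14 atoms)
F2 = F1 ∪ {at(a,d), at(a,f), at(d,a), at(d,e), at(d,f), at(e,d), at(e,f), at(f,a), at(f,d), at(f,e), clear(a,a)}  (25 atoms)
goal ⊆ F2  ⇒  h_max = 2

2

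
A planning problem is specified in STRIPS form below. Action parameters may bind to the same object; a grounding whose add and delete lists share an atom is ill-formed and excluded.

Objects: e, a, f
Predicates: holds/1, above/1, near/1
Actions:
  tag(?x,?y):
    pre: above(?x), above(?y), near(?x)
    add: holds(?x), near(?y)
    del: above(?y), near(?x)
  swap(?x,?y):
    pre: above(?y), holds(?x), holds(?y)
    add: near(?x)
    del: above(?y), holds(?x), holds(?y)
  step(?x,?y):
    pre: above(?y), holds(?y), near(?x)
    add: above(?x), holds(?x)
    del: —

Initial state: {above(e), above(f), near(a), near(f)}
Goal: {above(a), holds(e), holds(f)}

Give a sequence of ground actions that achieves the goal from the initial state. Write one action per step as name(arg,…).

tag(f,e); step(e,f); step(a,e)

1. tag(f,e)  →  {above(f), holds(f), near(a), near(e)}
2. step(e,f)  →  {above(e), above(f), holds(e), holds(f), near(a), near(e)}
3. step(a,e)  →  {above(a), above(e), above(f), holds(a), holds(e), holds(f), near(a), near(e)}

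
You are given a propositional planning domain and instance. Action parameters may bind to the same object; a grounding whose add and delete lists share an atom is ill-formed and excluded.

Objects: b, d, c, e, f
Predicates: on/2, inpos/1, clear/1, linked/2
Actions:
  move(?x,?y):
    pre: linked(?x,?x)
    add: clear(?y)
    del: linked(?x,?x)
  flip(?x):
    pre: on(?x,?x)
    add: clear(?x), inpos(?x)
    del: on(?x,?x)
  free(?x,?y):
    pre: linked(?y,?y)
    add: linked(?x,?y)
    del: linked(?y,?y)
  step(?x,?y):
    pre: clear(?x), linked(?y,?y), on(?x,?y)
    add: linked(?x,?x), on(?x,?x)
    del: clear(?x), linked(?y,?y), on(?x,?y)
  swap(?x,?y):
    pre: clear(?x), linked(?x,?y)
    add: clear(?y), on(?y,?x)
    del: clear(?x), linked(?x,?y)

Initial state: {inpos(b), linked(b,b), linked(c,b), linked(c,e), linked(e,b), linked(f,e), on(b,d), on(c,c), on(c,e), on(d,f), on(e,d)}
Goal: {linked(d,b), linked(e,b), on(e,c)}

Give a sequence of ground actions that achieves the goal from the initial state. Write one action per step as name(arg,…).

flip(c); free(d,b); swap(c,e)

1. flip(c)  →  {clear(c), inpos(b), inpos(c), linked(b,b), linked(c,b), linked(c,e), linked(e,b), linked(f,e), on(b,d), on(c,e), on(d,f), on(e,d)}
2. free(d,b)  →  {clear(c), inpos(b), inpos(c), linked(c,b), linked(c,e), linked(d,b), linked(e,b), linked(f,e), on(b,d), on(c,e), on(d,f), on(e,d)}
3. swap(c,e)  →  {clear(e), inpos(b), inpos(c), linked(c,b), linked(d,b), linked(e,b), linked(f,e), on(b,d), on(c,e), on(d,f), on(e,c), on(e,d)}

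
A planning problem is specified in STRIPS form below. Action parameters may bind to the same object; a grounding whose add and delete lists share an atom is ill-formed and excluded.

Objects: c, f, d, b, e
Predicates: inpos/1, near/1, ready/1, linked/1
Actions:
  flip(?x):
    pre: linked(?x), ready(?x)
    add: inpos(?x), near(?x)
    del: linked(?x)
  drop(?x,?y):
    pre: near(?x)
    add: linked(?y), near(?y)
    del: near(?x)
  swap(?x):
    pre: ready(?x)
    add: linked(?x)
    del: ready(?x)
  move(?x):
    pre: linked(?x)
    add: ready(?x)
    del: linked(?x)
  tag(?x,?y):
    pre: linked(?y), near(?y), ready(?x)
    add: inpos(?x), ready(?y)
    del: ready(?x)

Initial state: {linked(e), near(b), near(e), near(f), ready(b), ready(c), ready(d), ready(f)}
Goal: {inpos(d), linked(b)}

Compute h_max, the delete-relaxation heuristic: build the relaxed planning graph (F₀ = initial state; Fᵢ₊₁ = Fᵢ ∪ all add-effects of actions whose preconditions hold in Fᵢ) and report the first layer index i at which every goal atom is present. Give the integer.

1

F0 = init (8 atoms)
F1 = F0 ∪ {inpos(b), inpos(c), inpos(d), inpos(f), linked(b), linked(c), linked(d), linked(f), near(c), near(d), ready(e)}  (19 atoms)
goal ⊆ F1  ⇒  h_max = 1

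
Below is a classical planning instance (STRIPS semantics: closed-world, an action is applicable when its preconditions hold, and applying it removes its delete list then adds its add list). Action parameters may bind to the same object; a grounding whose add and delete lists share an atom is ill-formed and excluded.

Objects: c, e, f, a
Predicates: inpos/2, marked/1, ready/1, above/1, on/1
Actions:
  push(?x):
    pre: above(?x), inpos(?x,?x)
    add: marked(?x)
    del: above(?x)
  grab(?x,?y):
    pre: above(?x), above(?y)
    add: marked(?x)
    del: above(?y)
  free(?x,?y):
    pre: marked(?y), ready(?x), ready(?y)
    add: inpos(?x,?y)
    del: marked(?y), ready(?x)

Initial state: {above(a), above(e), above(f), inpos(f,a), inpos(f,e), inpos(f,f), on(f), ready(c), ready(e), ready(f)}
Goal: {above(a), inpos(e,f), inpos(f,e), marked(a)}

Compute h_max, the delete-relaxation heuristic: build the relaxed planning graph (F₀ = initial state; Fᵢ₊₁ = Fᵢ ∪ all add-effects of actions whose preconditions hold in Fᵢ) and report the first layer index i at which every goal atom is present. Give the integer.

F0 = init (10 atoms)
F1 = F0 ∪ {marked(a), marked(e), marked(f)}  (13 atoms)
F2 = F1 ∪ {inpos(c,e), inpos(c,f), inpos(e,e), inpos(e,f)}  (17 atoms)
goal ⊆ F2  ⇒  h_max = 2

2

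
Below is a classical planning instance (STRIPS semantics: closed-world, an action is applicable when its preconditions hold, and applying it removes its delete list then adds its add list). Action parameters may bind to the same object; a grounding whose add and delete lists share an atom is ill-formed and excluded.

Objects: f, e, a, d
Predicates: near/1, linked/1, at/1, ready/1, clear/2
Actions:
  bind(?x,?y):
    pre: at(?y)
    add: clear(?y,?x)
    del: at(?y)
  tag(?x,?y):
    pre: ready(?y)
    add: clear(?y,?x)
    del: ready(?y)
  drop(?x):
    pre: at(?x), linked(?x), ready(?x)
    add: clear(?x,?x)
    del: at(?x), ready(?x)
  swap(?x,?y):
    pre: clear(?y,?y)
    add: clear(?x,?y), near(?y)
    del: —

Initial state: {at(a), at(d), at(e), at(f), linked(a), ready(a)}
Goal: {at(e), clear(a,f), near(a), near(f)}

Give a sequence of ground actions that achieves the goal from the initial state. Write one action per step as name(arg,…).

bind(f,f); bind(a,a); swap(f,a); swap(a,f)

1. bind(f,f)  →  {at(a), at(d), at(e), clear(f,f), linked(a), ready(a)}
2. bind(a,a)  →  {at(d), at(e), clear(a,a), clear(f,f), linked(a), ready(a)}
3. swap(f,a)  →  {at(d), at(e), clear(a,a), clear(f,a), clear(f,f), linked(a), near(a), ready(a)}
4. swap(a,f)  →  {at(d), at(e), clear(a,a), clear(a,f), clear(f,a), clear(f,f), linked(a), near(a), near(f), ready(a)}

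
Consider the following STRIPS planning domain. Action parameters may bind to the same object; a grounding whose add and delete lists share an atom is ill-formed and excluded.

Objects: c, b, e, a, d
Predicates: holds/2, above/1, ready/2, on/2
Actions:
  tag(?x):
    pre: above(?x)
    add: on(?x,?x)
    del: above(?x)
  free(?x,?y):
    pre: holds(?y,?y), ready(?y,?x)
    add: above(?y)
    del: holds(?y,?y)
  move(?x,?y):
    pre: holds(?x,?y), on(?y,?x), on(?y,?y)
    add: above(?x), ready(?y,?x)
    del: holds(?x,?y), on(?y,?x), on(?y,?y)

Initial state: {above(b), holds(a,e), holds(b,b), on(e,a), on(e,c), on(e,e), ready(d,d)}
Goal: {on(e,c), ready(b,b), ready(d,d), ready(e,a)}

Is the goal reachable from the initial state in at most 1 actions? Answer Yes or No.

1. tag(b)  →  {holds(a,e), holds(b,b), on(b,b), on(e,a), on(e,c), on(e,e), ready(d,d)}
2. move(b,b)  →  {above(b), holds(a,e), on(e,a), on(e,c), on(e,e), ready(b,b), ready(d,d)}
3. move(a,e)  →  {above(a), above(b), on(e,c), ready(b,b), ready(d,d), ready(e,a)}
optimal plan length = 3; 3 > 1

No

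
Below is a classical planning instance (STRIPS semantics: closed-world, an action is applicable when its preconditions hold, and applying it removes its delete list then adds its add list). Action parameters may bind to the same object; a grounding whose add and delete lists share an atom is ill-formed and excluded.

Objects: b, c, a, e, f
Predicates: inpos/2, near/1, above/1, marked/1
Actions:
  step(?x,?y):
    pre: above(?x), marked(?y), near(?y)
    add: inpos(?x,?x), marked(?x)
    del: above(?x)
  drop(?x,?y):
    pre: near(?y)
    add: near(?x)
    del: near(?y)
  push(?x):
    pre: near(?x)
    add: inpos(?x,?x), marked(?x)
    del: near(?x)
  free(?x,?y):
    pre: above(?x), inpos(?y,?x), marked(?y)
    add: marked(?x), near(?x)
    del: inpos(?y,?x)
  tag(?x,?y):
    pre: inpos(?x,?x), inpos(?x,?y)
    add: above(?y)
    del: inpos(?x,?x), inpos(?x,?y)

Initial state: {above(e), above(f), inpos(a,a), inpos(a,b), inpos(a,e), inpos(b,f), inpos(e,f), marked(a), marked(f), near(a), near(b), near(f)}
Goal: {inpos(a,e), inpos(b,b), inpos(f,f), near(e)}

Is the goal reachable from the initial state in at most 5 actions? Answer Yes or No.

1. step(f,a)  →  {above(e), inpos(a,a), inpos(a,b), inpos(a,e), inpos(b,f), inpos(e,f), inpos(f,f), marked(a), marked(f), near(a), near(b), near(f)}
2. drop(e,a)  →  {above(e), inpos(a,a), inpos(a,b), inpos(a,e), inpos(b,f), inpos(e,f), inpos(f,f), marked(a), marked(f), near(b), near(e), near(f)}
3. push(b)  →  {above(e), inpos(a,a), inpos(a,b), inpos(a,e), inpos(b,b), inpos(b,f), inpos(e,f), inpos(f,f), marked(a), marked(b), marked(f), near(e), near(f)}
optimal plan length = 3; 3 ≤ 5

Yes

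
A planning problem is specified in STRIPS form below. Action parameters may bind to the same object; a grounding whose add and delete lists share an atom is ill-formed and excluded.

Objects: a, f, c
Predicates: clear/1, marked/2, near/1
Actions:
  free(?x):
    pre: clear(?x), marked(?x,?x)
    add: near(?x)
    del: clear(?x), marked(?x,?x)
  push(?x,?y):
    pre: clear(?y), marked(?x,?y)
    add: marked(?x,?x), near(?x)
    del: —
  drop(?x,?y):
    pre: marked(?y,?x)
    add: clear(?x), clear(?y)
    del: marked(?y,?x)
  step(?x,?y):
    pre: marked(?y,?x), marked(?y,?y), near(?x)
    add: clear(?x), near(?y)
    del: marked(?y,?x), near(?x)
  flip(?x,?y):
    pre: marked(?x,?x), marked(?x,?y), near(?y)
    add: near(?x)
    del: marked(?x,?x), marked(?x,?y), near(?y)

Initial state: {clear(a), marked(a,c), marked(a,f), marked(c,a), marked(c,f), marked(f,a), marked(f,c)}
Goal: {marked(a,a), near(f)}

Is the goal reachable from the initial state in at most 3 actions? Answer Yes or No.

1. push(f,a)  →  {clear(a), marked(a,c), marked(a,f), marked(c,a), marked(c,f), marked(f,a), marked(f,c), marked(f,f), near(f)}
2. drop(a,f)  →  {clear(a), clear(f), marked(a,c), marked(a,f), marked(c,a), marked(c,f), marked(f,c), marked(f,f), near(f)}
3. push(a,f)  →  {clear(a), clear(f), marked(a,a), marked(a,c), marked(a,f), marked(c,a), marked(c,f), marked(f,c), marked(f,f), near(a), near(f)}
optimal plan length = 3; 3 ≤ 3

Yes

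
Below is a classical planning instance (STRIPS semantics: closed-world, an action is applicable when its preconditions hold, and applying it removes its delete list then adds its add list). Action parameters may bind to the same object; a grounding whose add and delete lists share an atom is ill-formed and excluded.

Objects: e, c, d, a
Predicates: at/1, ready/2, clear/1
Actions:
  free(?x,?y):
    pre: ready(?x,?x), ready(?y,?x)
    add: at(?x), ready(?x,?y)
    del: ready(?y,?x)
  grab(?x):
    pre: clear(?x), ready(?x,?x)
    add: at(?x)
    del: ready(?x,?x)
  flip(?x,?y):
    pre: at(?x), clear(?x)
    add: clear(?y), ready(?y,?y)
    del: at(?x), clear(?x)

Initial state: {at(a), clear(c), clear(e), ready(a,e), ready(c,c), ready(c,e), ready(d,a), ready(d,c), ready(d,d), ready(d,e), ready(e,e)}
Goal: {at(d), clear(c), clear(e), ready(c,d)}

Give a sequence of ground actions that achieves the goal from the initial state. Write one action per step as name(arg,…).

free(e,d); free(c,d); free(d,e)

1. free(e,d)  →  {at(a), at(e), clear(c), clear(e), ready(a,e), ready(c,c), ready(c,e), ready(d,a), ready(d,c), ready(d,d), ready(e,d), ready(e,e)}
2. free(c,d)  →  {at(a), at(c), at(e), clear(c), clear(e), ready(a,e), ready(c,c), ready(c,d), ready(c,e), ready(d,a), ready(d,d), ready(e,d), ready(e,e)}
3. free(d,e)  →  {at(a), at(c), at(d), at(e), clear(c), clear(e), ready(a,e), ready(c,c), ready(c,d), ready(c,e), ready(d,a), ready(d,d), ready(d,e), ready(e,e)}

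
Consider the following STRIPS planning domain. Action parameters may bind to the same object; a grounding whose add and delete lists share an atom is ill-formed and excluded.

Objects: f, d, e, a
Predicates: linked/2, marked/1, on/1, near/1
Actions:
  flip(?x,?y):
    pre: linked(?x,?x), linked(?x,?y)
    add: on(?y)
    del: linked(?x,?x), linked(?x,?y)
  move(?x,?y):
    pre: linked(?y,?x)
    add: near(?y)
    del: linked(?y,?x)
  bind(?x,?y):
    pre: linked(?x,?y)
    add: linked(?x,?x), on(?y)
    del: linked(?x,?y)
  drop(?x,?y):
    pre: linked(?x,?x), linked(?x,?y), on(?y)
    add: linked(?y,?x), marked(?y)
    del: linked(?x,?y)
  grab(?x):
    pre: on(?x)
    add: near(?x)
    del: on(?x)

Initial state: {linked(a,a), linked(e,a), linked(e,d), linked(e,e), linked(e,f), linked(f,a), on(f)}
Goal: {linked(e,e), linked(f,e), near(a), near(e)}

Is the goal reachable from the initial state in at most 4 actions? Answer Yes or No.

Yes

1. move(d,e)  →  {linked(a,a), linked(e,a), linked(e,e), linked(e,f), linked(f,a), near(e), on(f)}
2. move(a,a)  →  {linked(e,a), linked(e,e), linked(e,f), linked(f,a), near(a), near(e), on(f)}
3. drop(e,f)  →  {linked(e,a), linked(e,e), linked(f,a), linked(f,e), marked(f), near(a), near(e), on(f)}
optimal plan length = 3; 3 ≤ 4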